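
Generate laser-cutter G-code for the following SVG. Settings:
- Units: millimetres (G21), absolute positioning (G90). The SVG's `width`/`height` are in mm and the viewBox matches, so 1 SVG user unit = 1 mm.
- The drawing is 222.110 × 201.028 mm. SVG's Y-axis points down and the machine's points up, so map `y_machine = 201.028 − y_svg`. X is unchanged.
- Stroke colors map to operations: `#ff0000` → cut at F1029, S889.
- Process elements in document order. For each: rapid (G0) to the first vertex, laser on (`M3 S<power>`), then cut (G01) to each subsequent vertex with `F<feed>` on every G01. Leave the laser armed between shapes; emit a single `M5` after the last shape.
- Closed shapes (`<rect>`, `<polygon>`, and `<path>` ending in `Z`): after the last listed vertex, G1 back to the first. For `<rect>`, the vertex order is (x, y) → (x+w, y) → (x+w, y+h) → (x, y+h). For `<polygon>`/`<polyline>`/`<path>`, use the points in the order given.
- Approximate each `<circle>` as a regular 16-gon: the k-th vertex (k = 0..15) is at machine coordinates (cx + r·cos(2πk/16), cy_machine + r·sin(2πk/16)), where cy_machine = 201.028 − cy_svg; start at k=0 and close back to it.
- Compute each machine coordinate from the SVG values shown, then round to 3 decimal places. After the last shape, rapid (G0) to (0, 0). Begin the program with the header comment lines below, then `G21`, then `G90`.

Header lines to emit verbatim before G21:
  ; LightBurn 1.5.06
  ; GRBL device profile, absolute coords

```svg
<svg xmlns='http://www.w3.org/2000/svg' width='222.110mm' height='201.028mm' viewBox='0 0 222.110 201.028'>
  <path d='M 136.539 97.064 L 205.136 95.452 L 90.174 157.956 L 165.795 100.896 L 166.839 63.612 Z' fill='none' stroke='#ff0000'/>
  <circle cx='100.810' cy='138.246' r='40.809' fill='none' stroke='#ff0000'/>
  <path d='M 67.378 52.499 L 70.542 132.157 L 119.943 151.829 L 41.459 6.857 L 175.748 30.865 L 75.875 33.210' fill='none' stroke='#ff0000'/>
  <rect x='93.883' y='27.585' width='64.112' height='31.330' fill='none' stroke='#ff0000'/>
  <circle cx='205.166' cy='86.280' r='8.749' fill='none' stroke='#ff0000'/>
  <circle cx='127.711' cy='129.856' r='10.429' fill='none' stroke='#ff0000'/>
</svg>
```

viewBox `0 0 222.110 201.028` with mm width/height → 1 unit = 1 mm. Flip: y_m = 201.028 − y_svg.

**Shape 1** — `<path>` closed polygon, stroke `#ff0000` → cut (S889, F1029). Machine vertices: (136.539,103.964) → (205.136,105.576) → (90.174,43.072) → (165.795,100.132) → (166.839,137.416) → (136.539,103.964). Closed: final G1 returns to the first vertex.

**Shape 2** — `<circle>` circle, stroke `#ff0000` → cut (S889, F1029). Machine vertices: (141.619,62.782) → (138.513,78.399) → (129.666,91.638) → (116.427,100.485) → (100.810,103.591) → (85.193,100.485) → (71.954,91.638) → (63.107,78.399) → (60.001,62.782) → (63.107,47.165) → (71.954,33.926) → (85.193,25.079) → (100.810,21.973) → (116.427,25.079) → (129.666,33.926) → (138.513,47.165) → (141.619,62.782). Closed: final G1 returns to the first vertex.

**Shape 3** — `<path>` open polyline, stroke `#ff0000` → cut (S889, F1029). Machine vertices: (67.378,148.529) → (70.542,68.871) → (119.943,49.199) → (41.459,194.171) → (175.748,170.163) → (75.875,167.818). Open path.

**Shape 4** — `<rect>` rectangle, stroke `#ff0000` → cut (S889, F1029). Machine vertices: (93.883,173.443) → (157.995,173.443) → (157.995,142.113) → (93.883,142.113) → (93.883,173.443). Closed: final G1 returns to the first vertex.

**Shape 5** — `<circle>` circle, stroke `#ff0000` → cut (S889, F1029). Machine vertices: (213.915,114.748) → (213.249,118.096) → (211.352,120.934) → (208.514,122.831) → (205.166,123.497) → (201.818,122.831) → (198.980,120.934) → (197.083,118.096) → (196.417,114.748) → (197.083,111.400) → (198.980,108.562) → (201.818,106.665) → (205.166,105.999) → (208.514,106.665) → (211.352,108.562) → (213.249,111.400) → (213.915,114.748). Closed: final G1 returns to the first vertex.

**Shape 6** — `<circle>` circle, stroke `#ff0000` → cut (S889, F1029). Machine vertices: (138.140,71.172) → (137.346,75.163) → (135.085,78.546) → (131.702,80.807) → (127.711,81.601) → (123.720,80.807) → (120.337,78.546) → (118.076,75.163) → (117.282,71.172) → (118.076,67.181) → (120.337,63.798) → (123.720,61.537) → (127.711,60.743) → (131.702,61.537) → (135.085,63.798) → (137.346,67.181) → (138.140,71.172). Closed: final G1 returns to the first vertex.

; LightBurn 1.5.06
; GRBL device profile, absolute coords
G21
G90
G0 X136.539 Y103.964
M3 S889
G01 X205.136 Y105.576 F1029
G01 X90.174 Y43.072 F1029
G01 X165.795 Y100.132 F1029
G01 X166.839 Y137.416 F1029
G01 X136.539 Y103.964 F1029
G0 X141.619 Y62.782
M3 S889
G01 X138.513 Y78.399 F1029
G01 X129.666 Y91.638 F1029
G01 X116.427 Y100.485 F1029
G01 X100.810 Y103.591 F1029
G01 X85.193 Y100.485 F1029
G01 X71.954 Y91.638 F1029
G01 X63.107 Y78.399 F1029
G01 X60.001 Y62.782 F1029
G01 X63.107 Y47.165 F1029
G01 X71.954 Y33.926 F1029
G01 X85.193 Y25.079 F1029
G01 X100.810 Y21.973 F1029
G01 X116.427 Y25.079 F1029
G01 X129.666 Y33.926 F1029
G01 X138.513 Y47.165 F1029
G01 X141.619 Y62.782 F1029
G0 X67.378 Y148.529
M3 S889
G01 X70.542 Y68.871 F1029
G01 X119.943 Y49.199 F1029
G01 X41.459 Y194.171 F1029
G01 X175.748 Y170.163 F1029
G01 X75.875 Y167.818 F1029
G0 X93.883 Y173.443
M3 S889
G01 X157.995 Y173.443 F1029
G01 X157.995 Y142.113 F1029
G01 X93.883 Y142.113 F1029
G01 X93.883 Y173.443 F1029
G0 X213.915 Y114.748
M3 S889
G01 X213.249 Y118.096 F1029
G01 X211.352 Y120.934 F1029
G01 X208.514 Y122.831 F1029
G01 X205.166 Y123.497 F1029
G01 X201.818 Y122.831 F1029
G01 X198.980 Y120.934 F1029
G01 X197.083 Y118.096 F1029
G01 X196.417 Y114.748 F1029
G01 X197.083 Y111.400 F1029
G01 X198.980 Y108.562 F1029
G01 X201.818 Y106.665 F1029
G01 X205.166 Y105.999 F1029
G01 X208.514 Y106.665 F1029
G01 X211.352 Y108.562 F1029
G01 X213.249 Y111.400 F1029
G01 X213.915 Y114.748 F1029
G0 X138.140 Y71.172
M3 S889
G01 X137.346 Y75.163 F1029
G01 X135.085 Y78.546 F1029
G01 X131.702 Y80.807 F1029
G01 X127.711 Y81.601 F1029
G01 X123.720 Y80.807 F1029
G01 X120.337 Y78.546 F1029
G01 X118.076 Y75.163 F1029
G01 X117.282 Y71.172 F1029
G01 X118.076 Y67.181 F1029
G01 X120.337 Y63.798 F1029
G01 X123.720 Y61.537 F1029
G01 X127.711 Y60.743 F1029
G01 X131.702 Y61.537 F1029
G01 X135.085 Y63.798 F1029
G01 X137.346 Y67.181 F1029
G01 X138.140 Y71.172 F1029
M5
G0 X0.000 Y0.000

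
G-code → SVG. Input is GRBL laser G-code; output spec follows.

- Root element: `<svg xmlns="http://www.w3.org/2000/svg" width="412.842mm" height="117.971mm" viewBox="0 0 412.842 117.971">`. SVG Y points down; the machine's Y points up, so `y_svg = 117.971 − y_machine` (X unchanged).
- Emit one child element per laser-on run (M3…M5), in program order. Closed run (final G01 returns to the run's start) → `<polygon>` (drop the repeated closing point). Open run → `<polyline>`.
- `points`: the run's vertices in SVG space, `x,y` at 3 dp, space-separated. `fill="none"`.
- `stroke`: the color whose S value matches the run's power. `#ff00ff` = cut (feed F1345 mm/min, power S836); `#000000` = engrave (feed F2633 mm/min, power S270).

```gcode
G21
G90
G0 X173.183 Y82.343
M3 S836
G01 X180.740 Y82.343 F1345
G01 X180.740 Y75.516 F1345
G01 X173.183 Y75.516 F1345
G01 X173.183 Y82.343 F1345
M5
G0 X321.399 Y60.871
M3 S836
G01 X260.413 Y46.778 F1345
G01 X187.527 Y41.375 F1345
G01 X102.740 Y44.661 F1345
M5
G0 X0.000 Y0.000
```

Machine Y-up, SVG Y-down with viewBox height 117.971, so y_svg = 117.971 − y_machine; X carries over. Every run uses S836, so all elements get stroke `#ff00ff` (cut).

Run 1: The run returns to its start, so emit a `<polygon>` with points (Y-flipped): 173.183,35.628 180.740,35.628 180.740,42.455 173.183,42.455.

Run 2: The run is open, so emit a `<polyline>` with points (Y-flipped): 321.399,57.100 260.413,71.193 187.527,76.596 102.740,73.310.

<svg xmlns="http://www.w3.org/2000/svg" width="412.842mm" height="117.971mm" viewBox="0 0 412.842 117.971">
  <polygon points="173.183,35.628 180.740,35.628 180.740,42.455 173.183,42.455" fill="none" stroke="#ff00ff"/>
  <polyline points="321.399,57.100 260.413,71.193 187.527,76.596 102.740,73.310" fill="none" stroke="#ff00ff"/>
</svg>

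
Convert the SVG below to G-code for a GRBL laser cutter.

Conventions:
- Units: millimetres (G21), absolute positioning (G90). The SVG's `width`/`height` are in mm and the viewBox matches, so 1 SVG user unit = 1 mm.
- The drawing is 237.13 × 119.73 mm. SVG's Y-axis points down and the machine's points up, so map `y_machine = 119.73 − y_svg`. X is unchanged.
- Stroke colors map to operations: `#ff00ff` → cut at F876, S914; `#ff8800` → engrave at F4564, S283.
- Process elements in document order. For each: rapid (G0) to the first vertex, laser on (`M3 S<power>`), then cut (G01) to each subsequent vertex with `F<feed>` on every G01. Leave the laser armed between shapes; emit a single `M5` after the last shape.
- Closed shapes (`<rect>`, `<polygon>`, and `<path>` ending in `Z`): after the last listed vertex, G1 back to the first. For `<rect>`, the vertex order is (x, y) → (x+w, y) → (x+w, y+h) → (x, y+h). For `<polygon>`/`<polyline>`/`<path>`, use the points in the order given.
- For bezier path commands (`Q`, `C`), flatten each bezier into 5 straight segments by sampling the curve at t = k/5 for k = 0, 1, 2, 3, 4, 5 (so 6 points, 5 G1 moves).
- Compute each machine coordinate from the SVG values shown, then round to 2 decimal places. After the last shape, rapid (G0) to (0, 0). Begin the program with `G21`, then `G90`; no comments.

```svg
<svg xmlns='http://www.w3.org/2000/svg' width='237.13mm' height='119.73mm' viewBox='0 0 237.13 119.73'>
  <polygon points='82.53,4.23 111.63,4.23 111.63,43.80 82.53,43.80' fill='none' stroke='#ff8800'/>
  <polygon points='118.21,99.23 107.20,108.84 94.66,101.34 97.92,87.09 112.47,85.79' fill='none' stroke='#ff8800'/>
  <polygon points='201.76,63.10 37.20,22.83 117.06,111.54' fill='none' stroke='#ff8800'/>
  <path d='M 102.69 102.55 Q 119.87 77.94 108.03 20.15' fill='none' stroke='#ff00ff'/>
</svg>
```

G21
G90
G0 X82.53 Y115.50
M3 S283
G01 X111.63 Y115.50 F4564
G01 X111.63 Y75.93 F4564
G01 X82.53 Y75.93 F4564
G01 X82.53 Y115.50 F4564
G0 X118.21 Y20.50
M3 S283
G01 X107.20 Y10.89 F4564
G01 X94.66 Y18.39 F4564
G01 X97.92 Y32.64 F4564
G01 X112.47 Y33.94 F4564
G01 X118.21 Y20.50 F4564
G0 X201.76 Y56.63
M3 S283
G01 X37.20 Y96.90 F4564
G01 X117.06 Y8.19 F4564
G01 X201.76 Y56.63 F4564
G0 X102.69 Y17.18
M3 S914
G01 X108.40 Y28.35 F876
G01 X111.79 Y42.18 F876
G01 X112.86 Y58.66 F876
G01 X111.61 Y77.79 F876
G01 X108.03 Y99.58 F876
M5
G0 X0.00 Y0.00

1 u = 1 mm; y_m = 119.73 − y.

[1] `<polygon>` rectangle, #ff8800→engrave S283 F4564: (82.53,115.50) → (111.63,115.50) → (111.63,75.93) → (82.53,75.93) → (82.53,115.50) (closed)

[2] `<polygon>` regular polygon, #ff8800→engrave S283 F4564: (118.21,20.50) → (107.20,10.89) → (94.66,18.39) → (97.92,32.64) → (112.47,33.94) → (118.21,20.50) (closed)

[3] `<polygon>` closed polygon, #ff8800→engrave S283 F4564: (201.76,56.63) → (37.20,96.90) → (117.06,8.19) → (201.76,56.63) (closed)

[4] `<path>` quadratic bezier, #ff00ff→cut S914 F876: (102.69,17.18) → (108.40,28.35) → (111.79,42.18) → (112.86,58.66) → (111.61,77.79) → (108.03,99.58)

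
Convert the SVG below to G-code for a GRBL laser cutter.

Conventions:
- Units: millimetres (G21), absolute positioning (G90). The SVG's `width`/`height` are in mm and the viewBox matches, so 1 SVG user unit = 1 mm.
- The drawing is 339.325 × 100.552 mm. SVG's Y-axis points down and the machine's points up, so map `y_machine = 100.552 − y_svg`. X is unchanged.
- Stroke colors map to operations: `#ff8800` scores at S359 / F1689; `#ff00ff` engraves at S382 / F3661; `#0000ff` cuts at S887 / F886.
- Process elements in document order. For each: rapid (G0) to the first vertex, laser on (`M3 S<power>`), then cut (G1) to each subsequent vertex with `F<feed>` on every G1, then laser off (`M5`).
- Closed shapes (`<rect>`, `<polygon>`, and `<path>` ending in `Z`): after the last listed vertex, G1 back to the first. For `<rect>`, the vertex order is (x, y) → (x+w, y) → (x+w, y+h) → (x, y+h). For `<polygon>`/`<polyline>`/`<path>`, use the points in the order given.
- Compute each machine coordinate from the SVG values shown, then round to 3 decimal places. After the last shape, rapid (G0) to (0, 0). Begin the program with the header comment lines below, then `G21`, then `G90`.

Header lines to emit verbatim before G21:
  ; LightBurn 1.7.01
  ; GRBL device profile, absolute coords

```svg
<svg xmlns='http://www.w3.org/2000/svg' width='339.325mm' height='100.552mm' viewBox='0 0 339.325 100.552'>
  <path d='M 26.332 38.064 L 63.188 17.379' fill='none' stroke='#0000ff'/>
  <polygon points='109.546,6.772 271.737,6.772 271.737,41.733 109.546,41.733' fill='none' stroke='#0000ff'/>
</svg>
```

1 u = 1 mm; y_m = 100.552 − y.

[1] `<path>` line segment, #0000ff→cut S887 F886: (26.332,62.488) → (63.188,83.173)

[2] `<polygon>` rectangle, #0000ff→cut S887 F886: (109.546,93.780) → (271.737,93.780) → (271.737,58.819) → (109.546,58.819) → (109.546,93.780) (closed)

; LightBurn 1.7.01
; GRBL device profile, absolute coords
G21
G90
G0 X26.332 Y62.488
M3 S887
G1 X63.188 Y83.173 F886
M5
G0 X109.546 Y93.780
M3 S887
G1 X271.737 Y93.780 F886
G1 X271.737 Y58.819 F886
G1 X109.546 Y58.819 F886
G1 X109.546 Y93.780 F886
M5
G0 X0.000 Y0.000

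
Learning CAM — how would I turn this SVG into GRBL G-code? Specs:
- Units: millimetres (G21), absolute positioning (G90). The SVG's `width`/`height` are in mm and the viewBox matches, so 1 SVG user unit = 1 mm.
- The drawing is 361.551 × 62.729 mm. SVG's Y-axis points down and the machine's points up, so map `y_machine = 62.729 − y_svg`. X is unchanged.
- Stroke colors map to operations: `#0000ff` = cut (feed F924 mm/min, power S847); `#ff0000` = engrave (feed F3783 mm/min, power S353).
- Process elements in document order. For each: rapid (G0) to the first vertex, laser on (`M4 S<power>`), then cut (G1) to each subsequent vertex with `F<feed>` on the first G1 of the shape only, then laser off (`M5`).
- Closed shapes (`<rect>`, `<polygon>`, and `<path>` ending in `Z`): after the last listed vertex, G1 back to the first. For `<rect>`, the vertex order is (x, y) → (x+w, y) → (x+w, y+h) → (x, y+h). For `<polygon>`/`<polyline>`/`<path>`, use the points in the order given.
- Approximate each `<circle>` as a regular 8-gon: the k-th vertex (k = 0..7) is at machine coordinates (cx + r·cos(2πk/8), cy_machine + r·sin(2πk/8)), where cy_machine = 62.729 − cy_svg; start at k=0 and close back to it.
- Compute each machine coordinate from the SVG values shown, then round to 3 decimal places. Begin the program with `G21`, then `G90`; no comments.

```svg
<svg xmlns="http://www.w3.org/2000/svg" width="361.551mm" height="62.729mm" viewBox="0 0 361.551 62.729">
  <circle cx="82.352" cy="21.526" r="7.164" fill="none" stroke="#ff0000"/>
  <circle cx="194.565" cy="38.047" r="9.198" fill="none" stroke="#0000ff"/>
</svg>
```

G21
G90
G0 X89.516 Y41.203
M4 S353
G1 X87.418 Y46.269 F3783
G1 X82.352 Y48.367
G1 X77.286 Y46.269
G1 X75.188 Y41.203
G1 X77.286 Y36.137
G1 X82.352 Y34.039
G1 X87.418 Y36.137
G1 X89.516 Y41.203
M5
G0 X203.763 Y24.682
M4 S847
G1 X201.069 Y31.186 F924
G1 X194.565 Y33.880
G1 X188.061 Y31.186
G1 X185.367 Y24.682
G1 X188.061 Y18.178
G1 X194.565 Y15.484
G1 X201.069 Y18.178
G1 X203.763 Y24.682
M5

Since the viewBox matches the mm dimensions, user units are millimetres directly. The only transform is the Y-flip y_m = 62.729 − y_svg.

Shape 1 is a circle drawn with `<circle>`. Its stroke #ff0000 means engrave at S353, F3783. After flipping Y the toolpath is (89.516,41.203) → (87.418,46.269) → (82.352,48.367) → (77.286,46.269) → (75.188,41.203) → (77.286,36.137) → (82.352,34.039) → (87.418,36.137) → (89.516,41.203), returning to the start.

Shape 2 is a circle drawn with `<circle>`. Its stroke #0000ff means cut at S847, F924. After flipping Y the toolpath is (203.763,24.682) → (201.069,31.186) → (194.565,33.880) → (188.061,31.186) → (185.367,24.682) → (188.061,18.178) → (194.565,15.484) → (201.069,18.178) → (203.763,24.682), returning to the start.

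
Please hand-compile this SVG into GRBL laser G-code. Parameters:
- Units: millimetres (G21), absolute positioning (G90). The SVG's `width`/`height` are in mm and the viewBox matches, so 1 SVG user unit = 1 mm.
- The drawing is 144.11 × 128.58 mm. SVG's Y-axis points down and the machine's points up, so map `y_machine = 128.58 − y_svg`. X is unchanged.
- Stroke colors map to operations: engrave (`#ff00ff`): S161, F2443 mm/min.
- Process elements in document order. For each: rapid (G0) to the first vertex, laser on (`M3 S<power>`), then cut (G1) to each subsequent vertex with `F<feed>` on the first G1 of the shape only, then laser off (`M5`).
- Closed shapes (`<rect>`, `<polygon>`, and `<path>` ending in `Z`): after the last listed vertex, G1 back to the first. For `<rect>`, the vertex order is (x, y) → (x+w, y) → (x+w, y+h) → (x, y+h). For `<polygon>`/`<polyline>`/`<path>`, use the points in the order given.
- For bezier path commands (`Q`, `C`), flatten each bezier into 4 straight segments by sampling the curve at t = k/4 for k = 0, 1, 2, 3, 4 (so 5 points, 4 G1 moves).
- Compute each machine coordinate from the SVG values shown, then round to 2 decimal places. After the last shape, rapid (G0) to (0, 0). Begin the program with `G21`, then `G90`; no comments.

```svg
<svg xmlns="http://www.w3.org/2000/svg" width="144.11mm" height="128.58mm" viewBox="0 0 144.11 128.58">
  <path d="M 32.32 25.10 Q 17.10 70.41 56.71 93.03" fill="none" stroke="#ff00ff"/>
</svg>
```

G21
G90
G0 X32.32 Y103.48
M3 S161
G1 X28.14 Y82.24 F2443
G1 X30.81 Y63.84
G1 X40.33 Y48.28
G1 X56.71 Y35.55
M5
G0 X0.00 Y0.00

1 u = 1 mm; y_m = 128.58 − y.

[1] `<path>` quadratic bezier, #ff00ff→engrave S161 F2443: (32.32,103.48) → (28.14,82.24) → (30.81,63.84) → (40.33,48.28) → (56.71,35.55)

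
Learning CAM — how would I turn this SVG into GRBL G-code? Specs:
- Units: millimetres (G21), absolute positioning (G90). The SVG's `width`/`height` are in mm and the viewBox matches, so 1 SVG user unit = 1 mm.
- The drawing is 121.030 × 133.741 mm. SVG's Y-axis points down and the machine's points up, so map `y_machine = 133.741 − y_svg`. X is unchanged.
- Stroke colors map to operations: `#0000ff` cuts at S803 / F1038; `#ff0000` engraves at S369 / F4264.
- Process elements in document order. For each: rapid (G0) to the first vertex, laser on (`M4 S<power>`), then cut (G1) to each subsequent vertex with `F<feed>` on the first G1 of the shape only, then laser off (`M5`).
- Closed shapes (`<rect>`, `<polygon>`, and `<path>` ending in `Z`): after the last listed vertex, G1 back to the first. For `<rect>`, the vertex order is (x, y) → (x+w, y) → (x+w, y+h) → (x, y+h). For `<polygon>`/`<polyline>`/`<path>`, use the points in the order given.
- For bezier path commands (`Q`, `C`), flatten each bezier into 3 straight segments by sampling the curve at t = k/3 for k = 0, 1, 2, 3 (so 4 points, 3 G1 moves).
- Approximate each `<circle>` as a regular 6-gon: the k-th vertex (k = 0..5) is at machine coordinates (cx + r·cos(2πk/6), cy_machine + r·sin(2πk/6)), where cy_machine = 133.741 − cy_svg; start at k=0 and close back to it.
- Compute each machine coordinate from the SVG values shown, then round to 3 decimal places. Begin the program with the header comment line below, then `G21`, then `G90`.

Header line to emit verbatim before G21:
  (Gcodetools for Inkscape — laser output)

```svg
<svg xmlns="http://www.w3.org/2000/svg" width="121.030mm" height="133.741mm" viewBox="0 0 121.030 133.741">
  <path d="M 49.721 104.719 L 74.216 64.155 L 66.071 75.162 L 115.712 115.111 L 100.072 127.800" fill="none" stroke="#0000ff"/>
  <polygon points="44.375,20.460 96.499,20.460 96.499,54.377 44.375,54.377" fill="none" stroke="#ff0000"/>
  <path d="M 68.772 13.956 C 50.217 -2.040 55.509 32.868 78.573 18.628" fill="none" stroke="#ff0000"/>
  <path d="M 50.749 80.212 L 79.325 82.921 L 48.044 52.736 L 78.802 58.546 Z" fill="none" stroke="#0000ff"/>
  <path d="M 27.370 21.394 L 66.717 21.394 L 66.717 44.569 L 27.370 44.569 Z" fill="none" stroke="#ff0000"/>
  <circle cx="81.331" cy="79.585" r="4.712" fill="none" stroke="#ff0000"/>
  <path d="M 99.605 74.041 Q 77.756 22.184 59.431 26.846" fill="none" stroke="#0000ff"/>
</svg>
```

viewBox `0 0 121.030 133.741` with mm width/height → 1 unit = 1 mm. Flip: y_m = 133.741 − y_svg.

**Shape 1** — `<path>` open polyline, stroke `#0000ff` → cut (S803, F1038). Machine vertices: (49.721,29.022) → (74.216,69.586) → (66.071,58.579) → (115.712,18.630) → (100.072,5.941). Open path.

**Shape 2** — `<polygon>` rectangle, stroke `#ff0000` → engrave (S369, F4264). Machine vertices: (44.375,113.281) → (96.499,113.281) → (96.499,79.364) → (44.375,79.364) → (44.375,113.281). Closed: final G1 returns to the first vertex.

**Shape 3** — `<path>` cubic bezier, stroke `#ff0000` → engrave (S369, F4264). Control points (SVG): P0=(68.772,13.956), P1=(50.217,-2.040), P2=(55.509,32.868), P3=(78.573,18.628); sampled at t=k/3. Machine vertices: (68.772,119.785) → (57.941,122.519) → (61.658,113.550) → (78.573,115.113). Open path.

**Shape 4** — `<path>` closed polygon, stroke `#0000ff` → cut (S803, F1038). Machine vertices: (50.749,53.529) → (79.325,50.820) → (48.044,81.005) → (78.802,75.195) → (50.749,53.529). Closed: final G1 returns to the first vertex.

**Shape 5** — `<path>` rectangle, stroke `#ff0000` → engrave (S369, F4264). Machine vertices: (27.370,112.347) → (66.717,112.347) → (66.717,89.172) → (27.370,89.172) → (27.370,112.347). Closed: final G1 returns to the first vertex.

**Shape 6** — `<circle>` circle, stroke `#ff0000` → engrave (S369, F4264). Machine vertices: (86.043,54.156) → (83.687,58.237) → (78.975,58.237) → (76.619,54.156) → (78.975,50.075) → (83.687,50.075) → (86.043,54.156). Closed: final G1 returns to the first vertex.

**Shape 7** — `<path>` quadratic bezier, stroke `#0000ff` → cut (S803, F1038). Control points (SVG): P0=(99.605,74.041), P1=(77.756,22.184), P2=(59.431,26.846); sampled at t=k/3. Machine vertices: (99.605,59.700) → (85.431,87.991) → (72.039,103.723) → (59.431,106.895). Open path.

(Gcodetools for Inkscape — laser output)
G21
G90
G0 X49.721 Y29.022
M4 S803
G1 X74.216 Y69.586 F1038
G1 X66.071 Y58.579
G1 X115.712 Y18.630
G1 X100.072 Y5.941
M5
G0 X44.375 Y113.281
M4 S369
G1 X96.499 Y113.281 F4264
G1 X96.499 Y79.364
G1 X44.375 Y79.364
G1 X44.375 Y113.281
M5
G0 X68.772 Y119.785
M4 S369
G1 X57.941 Y122.519 F4264
G1 X61.658 Y113.550
G1 X78.573 Y115.113
M5
G0 X50.749 Y53.529
M4 S803
G1 X79.325 Y50.820 F1038
G1 X48.044 Y81.005
G1 X78.802 Y75.195
G1 X50.749 Y53.529
M5
G0 X27.370 Y112.347
M4 S369
G1 X66.717 Y112.347 F4264
G1 X66.717 Y89.172
G1 X27.370 Y89.172
G1 X27.370 Y112.347
M5
G0 X86.043 Y54.156
M4 S369
G1 X83.687 Y58.237 F4264
G1 X78.975 Y58.237
G1 X76.619 Y54.156
G1 X78.975 Y50.075
G1 X83.687 Y50.075
G1 X86.043 Y54.156
M5
G0 X99.605 Y59.700
M4 S803
G1 X85.431 Y87.991 F1038
G1 X72.039 Y103.723
G1 X59.431 Y106.895
M5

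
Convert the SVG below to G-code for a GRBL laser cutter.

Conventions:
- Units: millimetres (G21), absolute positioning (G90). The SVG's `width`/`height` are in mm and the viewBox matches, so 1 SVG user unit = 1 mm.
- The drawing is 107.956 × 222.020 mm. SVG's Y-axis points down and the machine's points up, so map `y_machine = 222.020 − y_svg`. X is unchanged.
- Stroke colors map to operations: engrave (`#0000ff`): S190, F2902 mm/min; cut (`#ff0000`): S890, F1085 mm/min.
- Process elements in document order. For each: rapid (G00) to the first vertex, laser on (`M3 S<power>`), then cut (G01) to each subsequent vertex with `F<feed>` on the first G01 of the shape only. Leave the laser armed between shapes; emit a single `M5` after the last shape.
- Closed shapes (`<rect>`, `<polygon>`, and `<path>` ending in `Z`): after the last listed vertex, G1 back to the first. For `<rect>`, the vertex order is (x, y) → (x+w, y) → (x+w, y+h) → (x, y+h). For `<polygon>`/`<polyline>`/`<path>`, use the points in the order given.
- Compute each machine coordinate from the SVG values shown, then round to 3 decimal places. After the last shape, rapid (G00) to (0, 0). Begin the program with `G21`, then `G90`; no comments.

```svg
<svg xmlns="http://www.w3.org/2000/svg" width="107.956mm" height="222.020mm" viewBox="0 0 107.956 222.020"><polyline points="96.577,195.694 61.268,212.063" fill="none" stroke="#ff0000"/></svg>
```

G21
G90
G00 X96.577 Y26.326
M3 S890
G01 X61.268 Y9.957 F1085
M5
G00 X0.000 Y0.000

viewBox `0 0 107.956 222.020` with mm width/height → 1 unit = 1 mm. Flip: y_m = 222.020 − y_svg.

**Shape 1** — `<polyline>` line segment, stroke `#ff0000` → cut (S890, F1085). Machine vertices: (96.577,26.326) → (61.268,9.957). Open path.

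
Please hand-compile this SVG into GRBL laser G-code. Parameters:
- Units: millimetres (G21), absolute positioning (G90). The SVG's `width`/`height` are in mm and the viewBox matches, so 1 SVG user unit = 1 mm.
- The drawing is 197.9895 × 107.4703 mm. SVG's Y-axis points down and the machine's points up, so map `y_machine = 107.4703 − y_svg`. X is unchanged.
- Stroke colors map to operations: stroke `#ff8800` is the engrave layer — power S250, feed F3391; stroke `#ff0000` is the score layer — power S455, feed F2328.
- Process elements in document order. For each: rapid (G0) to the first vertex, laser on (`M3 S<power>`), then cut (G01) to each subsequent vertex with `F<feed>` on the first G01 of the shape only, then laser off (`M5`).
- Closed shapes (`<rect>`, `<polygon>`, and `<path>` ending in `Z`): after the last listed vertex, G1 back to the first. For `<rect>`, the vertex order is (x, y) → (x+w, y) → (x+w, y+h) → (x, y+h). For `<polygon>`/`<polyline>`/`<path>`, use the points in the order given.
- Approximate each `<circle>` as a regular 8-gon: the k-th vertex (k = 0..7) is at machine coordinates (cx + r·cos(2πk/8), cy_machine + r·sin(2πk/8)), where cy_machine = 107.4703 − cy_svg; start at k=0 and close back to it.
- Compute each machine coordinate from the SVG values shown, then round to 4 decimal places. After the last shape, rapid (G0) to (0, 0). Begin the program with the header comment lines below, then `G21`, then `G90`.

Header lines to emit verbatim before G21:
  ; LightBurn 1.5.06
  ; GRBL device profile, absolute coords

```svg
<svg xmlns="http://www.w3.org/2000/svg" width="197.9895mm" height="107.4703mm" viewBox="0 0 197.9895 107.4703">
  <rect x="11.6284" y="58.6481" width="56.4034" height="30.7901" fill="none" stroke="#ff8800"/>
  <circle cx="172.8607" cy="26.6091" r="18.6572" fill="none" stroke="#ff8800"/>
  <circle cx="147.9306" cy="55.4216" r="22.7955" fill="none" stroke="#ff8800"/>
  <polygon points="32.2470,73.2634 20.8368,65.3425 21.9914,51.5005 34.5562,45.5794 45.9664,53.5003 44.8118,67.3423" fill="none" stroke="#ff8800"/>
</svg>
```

viewBox `0 0 197.9895 107.4703` with mm width/height → 1 unit = 1 mm. Flip: y_m = 107.4703 − y_svg.

**Shape 1** — `<rect>` rectangle, stroke `#ff8800` → engrave (S250, F3391). Machine vertices: (11.6284,48.8222) → (68.0318,48.8222) → (68.0318,18.0321) → (11.6284,18.0321) → (11.6284,48.8222). Closed: final G1 returns to the first vertex.

**Shape 2** — `<circle>` circle, stroke `#ff8800` → engrave (S250, F3391). Machine vertices: (191.5179,80.8612) → (186.0533,94.0538) → (172.8607,99.5184) → (159.6681,94.0538) → (154.2035,80.8612) → (159.6681,67.6686) → (172.8607,62.2040) → (186.0533,67.6686) → (191.5179,80.8612). Closed: final G1 returns to the first vertex.

**Shape 3** — `<circle>` circle, stroke `#ff8800` → engrave (S250, F3391). Machine vertices: (170.7261,52.0487) → (164.0495,68.1676) → (147.9306,74.8442) → (131.8117,68.1676) → (125.1351,52.0487) → (131.8117,35.9298) → (147.9306,29.2532) → (164.0495,35.9298) → (170.7261,52.0487). Closed: final G1 returns to the first vertex.

**Shape 4** — `<polygon>` regular polygon, stroke `#ff8800` → engrave (S250, F3391). Machine vertices: (32.2470,34.2069) → (20.8368,42.1278) → (21.9914,55.9698) → (34.5562,61.8909) → (45.9664,53.9700) → (44.8118,40.1280) → (32.2470,34.2069). Closed: final G1 returns to the first vertex.

; LightBurn 1.5.06
; GRBL device profile, absolute coords
G21
G90
G0 X11.6284 Y48.8222
M3 S250
G01 X68.0318 Y48.8222 F3391
G01 X68.0318 Y18.0321
G01 X11.6284 Y18.0321
G01 X11.6284 Y48.8222
M5
G0 X191.5179 Y80.8612
M3 S250
G01 X186.0533 Y94.0538 F3391
G01 X172.8607 Y99.5184
G01 X159.6681 Y94.0538
G01 X154.2035 Y80.8612
G01 X159.6681 Y67.6686
G01 X172.8607 Y62.2040
G01 X186.0533 Y67.6686
G01 X191.5179 Y80.8612
M5
G0 X170.7261 Y52.0487
M3 S250
G01 X164.0495 Y68.1676 F3391
G01 X147.9306 Y74.8442
G01 X131.8117 Y68.1676
G01 X125.1351 Y52.0487
G01 X131.8117 Y35.9298
G01 X147.9306 Y29.2532
G01 X164.0495 Y35.9298
G01 X170.7261 Y52.0487
M5
G0 X32.2470 Y34.2069
M3 S250
G01 X20.8368 Y42.1278 F3391
G01 X21.9914 Y55.9698
G01 X34.5562 Y61.8909
G01 X45.9664 Y53.9700
G01 X44.8118 Y40.1280
G01 X32.2470 Y34.2069
M5
G0 X0.0000 Y0.0000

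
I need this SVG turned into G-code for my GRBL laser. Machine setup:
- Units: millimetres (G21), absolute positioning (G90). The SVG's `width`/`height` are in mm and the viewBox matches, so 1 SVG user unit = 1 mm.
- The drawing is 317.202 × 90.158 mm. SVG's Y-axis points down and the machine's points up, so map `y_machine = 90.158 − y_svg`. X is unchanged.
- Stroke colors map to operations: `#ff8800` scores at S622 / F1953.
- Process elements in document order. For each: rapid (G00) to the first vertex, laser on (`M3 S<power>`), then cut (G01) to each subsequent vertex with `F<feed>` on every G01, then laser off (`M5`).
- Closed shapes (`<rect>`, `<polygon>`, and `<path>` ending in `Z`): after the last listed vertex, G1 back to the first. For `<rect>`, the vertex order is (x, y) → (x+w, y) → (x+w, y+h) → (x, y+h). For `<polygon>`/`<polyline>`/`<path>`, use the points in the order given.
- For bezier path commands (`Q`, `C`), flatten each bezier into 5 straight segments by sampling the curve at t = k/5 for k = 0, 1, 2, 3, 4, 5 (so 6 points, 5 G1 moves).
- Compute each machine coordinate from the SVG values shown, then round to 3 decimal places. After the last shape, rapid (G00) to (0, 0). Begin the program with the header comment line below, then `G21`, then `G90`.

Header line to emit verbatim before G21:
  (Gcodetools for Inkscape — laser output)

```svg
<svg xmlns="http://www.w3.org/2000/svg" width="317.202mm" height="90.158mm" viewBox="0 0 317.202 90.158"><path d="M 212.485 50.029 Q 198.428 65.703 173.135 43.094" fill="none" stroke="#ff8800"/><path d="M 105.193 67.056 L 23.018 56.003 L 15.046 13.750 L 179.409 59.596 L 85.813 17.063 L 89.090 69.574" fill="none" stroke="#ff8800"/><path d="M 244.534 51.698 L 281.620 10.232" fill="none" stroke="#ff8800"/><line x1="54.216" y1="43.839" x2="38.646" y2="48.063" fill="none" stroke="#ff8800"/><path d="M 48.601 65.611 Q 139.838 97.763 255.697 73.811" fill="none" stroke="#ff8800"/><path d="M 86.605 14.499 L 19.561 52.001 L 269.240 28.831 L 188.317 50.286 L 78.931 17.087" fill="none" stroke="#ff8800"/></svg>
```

1 u = 1 mm; y_m = 90.158 − y.

[1] `<path>` quadratic bezier, #ff8800→score S622 F1953: (212.485,40.129) → (206.413,35.391) → (199.442,33.715) → (191.572,35.102) → (182.803,39.552) → (173.135,47.064)

[2] `<path>` open polyline, #ff8800→score S622 F1953: (105.193,23.102) → (23.018,34.155) → (15.046,76.408) → (179.409,30.562) → (85.813,73.095) → (89.090,20.584)

[3] `<path>` line segment, #ff8800→score S622 F1953: (244.534,38.460) → (281.620,79.926)

[4] `<line>` line segment, #ff8800→score S622 F1953: (54.216,46.319) → (38.646,42.095)

[5] `<path>` quadratic bezier, #ff8800→score S622 F1953: (48.601,24.547) → (86.081,13.930) → (125.530,7.802) → (166.949,6.162) → (210.338,9.010) → (255.697,16.347)

[6] `<path>` open polyline, #ff8800→score S622 F1953: (86.605,75.659) → (19.561,38.157) → (269.240,61.327) → (188.317,39.872) → (78.931,73.071)

(Gcodetools for Inkscape — laser output)
G21
G90
G00 X212.485 Y40.129
M3 S622
G01 X206.413 Y35.391 F1953
G01 X199.442 Y33.715 F1953
G01 X191.572 Y35.102 F1953
G01 X182.803 Y39.552 F1953
G01 X173.135 Y47.064 F1953
M5
G00 X105.193 Y23.102
M3 S622
G01 X23.018 Y34.155 F1953
G01 X15.046 Y76.408 F1953
G01 X179.409 Y30.562 F1953
G01 X85.813 Y73.095 F1953
G01 X89.090 Y20.584 F1953
M5
G00 X244.534 Y38.460
M3 S622
G01 X281.620 Y79.926 F1953
M5
G00 X54.216 Y46.319
M3 S622
G01 X38.646 Y42.095 F1953
M5
G00 X48.601 Y24.547
M3 S622
G01 X86.081 Y13.930 F1953
G01 X125.530 Y7.802 F1953
G01 X166.949 Y6.162 F1953
G01 X210.338 Y9.010 F1953
G01 X255.697 Y16.347 F1953
M5
G00 X86.605 Y75.659
M3 S622
G01 X19.561 Y38.157 F1953
G01 X269.240 Y61.327 F1953
G01 X188.317 Y39.872 F1953
G01 X78.931 Y73.071 F1953
M5
G00 X0.000 Y0.000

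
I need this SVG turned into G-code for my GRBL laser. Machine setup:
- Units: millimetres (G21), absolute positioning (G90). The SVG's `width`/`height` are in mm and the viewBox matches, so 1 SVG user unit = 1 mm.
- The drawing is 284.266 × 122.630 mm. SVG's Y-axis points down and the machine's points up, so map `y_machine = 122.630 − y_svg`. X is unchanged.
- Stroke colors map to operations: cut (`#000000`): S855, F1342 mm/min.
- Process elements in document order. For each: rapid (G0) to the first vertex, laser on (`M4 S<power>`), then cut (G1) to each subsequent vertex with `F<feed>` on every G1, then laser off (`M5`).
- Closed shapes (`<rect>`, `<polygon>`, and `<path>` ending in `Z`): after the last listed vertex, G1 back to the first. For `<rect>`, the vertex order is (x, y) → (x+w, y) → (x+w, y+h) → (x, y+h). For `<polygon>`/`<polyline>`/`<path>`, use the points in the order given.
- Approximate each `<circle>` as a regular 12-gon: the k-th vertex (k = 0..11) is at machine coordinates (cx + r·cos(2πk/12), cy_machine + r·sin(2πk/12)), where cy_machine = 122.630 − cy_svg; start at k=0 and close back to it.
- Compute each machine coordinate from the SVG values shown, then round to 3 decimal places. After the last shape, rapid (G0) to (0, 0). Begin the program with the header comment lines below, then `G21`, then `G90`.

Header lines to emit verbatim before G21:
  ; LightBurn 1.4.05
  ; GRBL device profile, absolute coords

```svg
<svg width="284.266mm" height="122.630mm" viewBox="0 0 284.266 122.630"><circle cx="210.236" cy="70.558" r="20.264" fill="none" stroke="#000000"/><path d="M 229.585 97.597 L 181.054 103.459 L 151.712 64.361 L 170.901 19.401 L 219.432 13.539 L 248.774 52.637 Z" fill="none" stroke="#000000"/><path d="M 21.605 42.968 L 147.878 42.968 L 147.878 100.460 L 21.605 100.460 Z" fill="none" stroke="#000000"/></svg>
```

viewBox `0 0 284.266 122.630` with mm width/height → 1 unit = 1 mm. Flip: y_m = 122.630 − y_svg.

**Shape 1** — `<circle>` circle, stroke `#000000` → cut (S855, F1342). Machine vertices: (230.500,52.072) → (227.785,62.204) → (220.368,69.621) → (210.236,72.336) → (200.104,69.621) → (192.687,62.204) → (189.972,52.072) → (192.687,41.940) → (200.104,34.523) → (210.236,31.808) → (220.368,34.523) → (227.785,41.940) → (230.500,52.072). Closed: final G1 returns to the first vertex.

**Shape 2** — `<path>` regular polygon, stroke `#000000` → cut (S855, F1342). Machine vertices: (229.585,25.033) → (181.054,19.171) → (151.712,58.269) → (170.901,103.229) → (219.432,109.091) → (248.774,69.993) → (229.585,25.033). Closed: final G1 returns to the first vertex.

**Shape 3** — `<path>` rectangle, stroke `#000000` → cut (S855, F1342). Machine vertices: (21.605,79.662) → (147.878,79.662) → (147.878,22.170) → (21.605,22.170) → (21.605,79.662). Closed: final G1 returns to the first vertex.

; LightBurn 1.4.05
; GRBL device profile, absolute coords
G21
G90
G0 X230.500 Y52.072
M4 S855
G1 X227.785 Y62.204 F1342
G1 X220.368 Y69.621 F1342
G1 X210.236 Y72.336 F1342
G1 X200.104 Y69.621 F1342
G1 X192.687 Y62.204 F1342
G1 X189.972 Y52.072 F1342
G1 X192.687 Y41.940 F1342
G1 X200.104 Y34.523 F1342
G1 X210.236 Y31.808 F1342
G1 X220.368 Y34.523 F1342
G1 X227.785 Y41.940 F1342
G1 X230.500 Y52.072 F1342
M5
G0 X229.585 Y25.033
M4 S855
G1 X181.054 Y19.171 F1342
G1 X151.712 Y58.269 F1342
G1 X170.901 Y103.229 F1342
G1 X219.432 Y109.091 F1342
G1 X248.774 Y69.993 F1342
G1 X229.585 Y25.033 F1342
M5
G0 X21.605 Y79.662
M4 S855
G1 X147.878 Y79.662 F1342
G1 X147.878 Y22.170 F1342
G1 X21.605 Y22.170 F1342
G1 X21.605 Y79.662 F1342
M5
G0 X0.000 Y0.000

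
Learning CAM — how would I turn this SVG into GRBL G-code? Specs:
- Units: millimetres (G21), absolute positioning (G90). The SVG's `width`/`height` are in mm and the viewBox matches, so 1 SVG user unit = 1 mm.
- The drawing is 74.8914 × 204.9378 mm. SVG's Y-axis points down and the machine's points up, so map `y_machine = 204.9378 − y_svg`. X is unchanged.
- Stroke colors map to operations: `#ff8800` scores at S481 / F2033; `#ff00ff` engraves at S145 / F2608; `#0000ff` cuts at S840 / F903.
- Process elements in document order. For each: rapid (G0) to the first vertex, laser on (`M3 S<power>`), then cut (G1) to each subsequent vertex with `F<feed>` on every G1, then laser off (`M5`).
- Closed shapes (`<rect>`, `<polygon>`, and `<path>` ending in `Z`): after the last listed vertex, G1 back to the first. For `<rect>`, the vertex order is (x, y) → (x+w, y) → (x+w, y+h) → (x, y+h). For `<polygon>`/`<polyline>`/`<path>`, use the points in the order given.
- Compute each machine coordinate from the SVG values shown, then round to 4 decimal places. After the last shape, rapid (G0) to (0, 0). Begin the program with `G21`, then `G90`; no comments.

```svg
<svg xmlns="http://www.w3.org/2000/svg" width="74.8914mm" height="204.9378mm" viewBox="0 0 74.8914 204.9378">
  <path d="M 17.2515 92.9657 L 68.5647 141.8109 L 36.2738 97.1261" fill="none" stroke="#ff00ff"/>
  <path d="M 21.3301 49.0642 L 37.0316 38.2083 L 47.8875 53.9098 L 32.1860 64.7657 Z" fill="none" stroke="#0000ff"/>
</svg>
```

viewBox `0 0 74.8914 204.9378` with mm width/height → 1 unit = 1 mm. Flip: y_m = 204.9378 − y_svg.

**Shape 1** — `<path>` open polyline, stroke `#ff00ff` → engrave (S145, F2608). Machine vertices: (17.2515,111.9721) → (68.5647,63.1269) → (36.2738,107.8117). Open path.

**Shape 2** — `<path>` regular polygon, stroke `#0000ff` → cut (S840, F903). Machine vertices: (21.3301,155.8736) → (37.0316,166.7295) → (47.8875,151.0280) → (32.1860,140.1721) → (21.3301,155.8736). Closed: final G1 returns to the first vertex.

G21
G90
G0 X17.2515 Y111.9721
M3 S145
G1 X68.5647 Y63.1269 F2608
G1 X36.2738 Y107.8117 F2608
M5
G0 X21.3301 Y155.8736
M3 S840
G1 X37.0316 Y166.7295 F903
G1 X47.8875 Y151.0280 F903
G1 X32.1860 Y140.1721 F903
G1 X21.3301 Y155.8736 F903
M5
G0 X0.0000 Y0.0000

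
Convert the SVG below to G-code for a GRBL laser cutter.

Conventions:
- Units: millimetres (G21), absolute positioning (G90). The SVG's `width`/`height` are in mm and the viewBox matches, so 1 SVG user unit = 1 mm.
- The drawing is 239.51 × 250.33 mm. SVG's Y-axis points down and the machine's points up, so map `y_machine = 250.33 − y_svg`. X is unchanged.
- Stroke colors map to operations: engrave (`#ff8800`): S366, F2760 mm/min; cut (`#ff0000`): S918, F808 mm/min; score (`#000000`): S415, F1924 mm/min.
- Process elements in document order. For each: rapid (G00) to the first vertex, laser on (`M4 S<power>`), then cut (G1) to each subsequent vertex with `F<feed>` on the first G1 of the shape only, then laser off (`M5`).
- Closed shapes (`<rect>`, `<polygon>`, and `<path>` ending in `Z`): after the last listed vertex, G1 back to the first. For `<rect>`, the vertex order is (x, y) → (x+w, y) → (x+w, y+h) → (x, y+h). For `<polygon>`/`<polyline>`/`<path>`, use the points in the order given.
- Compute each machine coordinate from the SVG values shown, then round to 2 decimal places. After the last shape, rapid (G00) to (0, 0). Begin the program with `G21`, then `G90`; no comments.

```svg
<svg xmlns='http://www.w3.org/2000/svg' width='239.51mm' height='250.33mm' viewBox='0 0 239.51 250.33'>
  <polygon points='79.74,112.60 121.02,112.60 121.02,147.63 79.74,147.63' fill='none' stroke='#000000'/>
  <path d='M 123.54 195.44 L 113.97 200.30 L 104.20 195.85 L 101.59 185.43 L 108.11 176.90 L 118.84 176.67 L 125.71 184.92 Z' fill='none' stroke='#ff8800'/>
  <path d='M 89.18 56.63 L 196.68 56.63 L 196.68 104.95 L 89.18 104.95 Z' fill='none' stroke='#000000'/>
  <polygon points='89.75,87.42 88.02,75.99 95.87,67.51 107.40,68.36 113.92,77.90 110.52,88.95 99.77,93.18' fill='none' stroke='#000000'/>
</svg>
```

G21
G90
G00 X79.74 Y137.73
M4 S415
G1 X121.02 Y137.73 F1924
G1 X121.02 Y102.70
G1 X79.74 Y102.70
G1 X79.74 Y137.73
M5
G00 X123.54 Y54.89
M4 S366
G1 X113.97 Y50.03 F2760
G1 X104.20 Y54.48
G1 X101.59 Y64.90
G1 X108.11 Y73.43
G1 X118.84 Y73.66
G1 X125.71 Y65.41
G1 X123.54 Y54.89
M5
G00 X89.18 Y193.70
M4 S415
G1 X196.68 Y193.70 F1924
G1 X196.68 Y145.38
G1 X89.18 Y145.38
G1 X89.18 Y193.70
M5
G00 X89.75 Y162.91
M4 S415
G1 X88.02 Y174.34 F1924
G1 X95.87 Y182.82
G1 X107.40 Y181.97
G1 X113.92 Y172.43
G1 X110.52 Y161.38
G1 X99.77 Y157.15
G1 X89.75 Y162.91
M5
G00 X0.00 Y0.00

1 u = 1 mm; y_m = 250.33 − y.

[1] `<polygon>` rectangle, #000000→score S415 F1924: (79.74,137.73) → (121.02,137.73) → (121.02,102.70) → (79.74,102.70) → (79.74,137.73) (closed)

[2] `<path>` regular polygon, #ff8800→engrave S366 F2760: (123.54,54.89) → (113.97,50.03) → (104.20,54.48) → (101.59,64.90) → (108.11,73.43) → (118.84,73.66) → (125.71,65.41) → (123.54,54.89) (closed)

[3] `<path>` rectangle, #000000→score S415 F1924: (89.18,193.70) → (196.68,193.70) → (196.68,145.38) → (89.18,145.38) → (89.18,193.70) (closed)

[4] `<polygon>` regular polygon, #000000→score S415 F1924: (89.75,162.91) → (88.02,174.34) → (95.87,182.82) → (107.40,181.97) → (113.92,172.43) → (110.52,161.38) → (99.77,157.15) → (89.75,162.91) (closed)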